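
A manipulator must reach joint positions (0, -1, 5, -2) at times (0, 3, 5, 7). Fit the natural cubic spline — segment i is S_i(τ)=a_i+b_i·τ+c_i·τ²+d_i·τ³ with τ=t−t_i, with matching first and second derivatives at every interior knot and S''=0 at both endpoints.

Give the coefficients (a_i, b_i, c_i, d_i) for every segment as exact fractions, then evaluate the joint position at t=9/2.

  seg 0: a=0 b=-433/228 c=0 d=119/684
  seg 1: a=-1 b=319/114 c=119/76 d=-167/228
  seg 2: a=5 b=31/114 c=-215/76 d=215/456
S(9/2) = 2583/608

Δ: Δ0=-1/3, Δ1=3, Δ2=-7/2
row 1: diag=10, rhs=20; c'=1/5, d'=2
row 2: denom=8−2·1/5=38/5; d'=(-39−2·2)/(38/5)=-215/38
back: M2=-215/38
back: M1=2−1/5·-215/38=119/38
M: M0=0, M1=119/38, M2=-215/38, M3=0
seg 0: a=0, c=M0/2=0, d=(M1−M0)/(6·3)=119/684, b=Δ0−h0·(2M0+M1)/6=-433/228
seg 1: a=-1, c=M1/2=119/76, d=(M2−M1)/(6·2)=-167/228, b=Δ1−h1·(2M1+M2)/6=319/114
seg 2: a=5, c=M2/2=-215/76, d=(M3−M2)/(6·2)=215/456, b=Δ2−h2·(2M2+M3)/6=31/114
t_q=9/2 → seg 1, τ=3/2; S=-1+319/114·τ+119/76·τ²+-167/228·τ³=2583/608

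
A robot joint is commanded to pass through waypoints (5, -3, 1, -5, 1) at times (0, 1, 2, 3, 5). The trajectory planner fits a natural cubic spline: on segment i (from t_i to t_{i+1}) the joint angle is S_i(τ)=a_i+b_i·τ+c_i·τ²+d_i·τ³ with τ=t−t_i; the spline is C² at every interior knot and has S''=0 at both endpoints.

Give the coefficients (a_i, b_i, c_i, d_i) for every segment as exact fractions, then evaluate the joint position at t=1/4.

Δ: Δ0=-8, Δ1=4, Δ2=-6, Δ3=3
row 1: diag=4, rhs=72; c'=1/4, d'=18
row 2: denom=4−1·1/4=15/4; d'=(-60−1·18)/(15/4)=-104/5
row 3: denom=6−1·4/15=86/15; d'=(54−1·-104/5)/(86/15)=561/43
back: M3=561/43
back: M2=-104/5−4/15·561/43=-1044/43
back: M1=18−1/4·-1044/43=1035/43
M: M0=0, M1=1035/43, M2=-1044/43, M3=561/43, M4=0
seg 0: a=5, c=M0/2=0, d=(M1−M0)/(6·1)=345/86, b=Δ0−h0·(2M0+M1)/6=-1033/86
seg 1: a=-3, c=M1/2=1035/86, d=(M2−M1)/(6·1)=-693/86, b=Δ1−h1·(2M1+M2)/6=1/43
seg 2: a=1, c=M2/2=-522/43, d=(M3−M2)/(6·1)=535/86, b=Δ2−h2·(2M2+M3)/6=-7/86
seg 3: a=-5, c=M3/2=561/86, d=(M4−M3)/(6·2)=-187/172, b=Δ3−h3·(2M3+M4)/6=-245/43
t_q=1/4 → seg 0, τ=1/4; S=5+-1033/86·τ+0·τ²+345/86·τ³=11337/5504

  seg 0: a=5 b=-1033/86 c=0 d=345/86
  seg 1: a=-3 b=1/43 c=1035/86 d=-693/86
  seg 2: a=1 b=-7/86 c=-522/43 d=535/86
  seg 3: a=-5 b=-245/43 c=561/86 d=-187/172
S(1/4) = 11337/5504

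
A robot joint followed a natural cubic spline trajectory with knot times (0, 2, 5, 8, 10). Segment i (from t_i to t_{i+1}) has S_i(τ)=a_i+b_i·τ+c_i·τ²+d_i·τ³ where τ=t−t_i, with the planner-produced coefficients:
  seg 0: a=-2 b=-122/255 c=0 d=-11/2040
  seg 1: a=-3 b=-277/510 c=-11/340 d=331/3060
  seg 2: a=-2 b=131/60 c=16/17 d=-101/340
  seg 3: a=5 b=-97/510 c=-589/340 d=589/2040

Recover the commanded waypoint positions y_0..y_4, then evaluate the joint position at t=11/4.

y_0=-2 y_1=-3 y_2=-2 y_3=5 y_4=0
S(11/4) = -73547/21760

y_0 = S_0(0) = a_0 = -2
y_1 = S_1(0) = a_1 = -3
y_2 = S_2(0) = a_2 = -2
y_3 = S_3(0) = a_3 = 5
y_4 = S_3(2) = 0
t_q=11/4 is in segment 1 (τ=3/4); S_1(τ)=-73547/21760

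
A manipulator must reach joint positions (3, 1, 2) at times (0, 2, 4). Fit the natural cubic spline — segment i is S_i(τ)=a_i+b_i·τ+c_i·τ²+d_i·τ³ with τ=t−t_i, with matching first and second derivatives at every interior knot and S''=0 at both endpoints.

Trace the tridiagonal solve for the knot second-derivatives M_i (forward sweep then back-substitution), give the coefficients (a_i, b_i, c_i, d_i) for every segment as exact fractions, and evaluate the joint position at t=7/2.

Δ: Δ0=-1, Δ1=1/2
row 1: diag=8, rhs=9; c'=1/4, d'=9/8
back: M1=9/8
M: M0=0, M1=9/8, M2=0
seg 0: a=3, c=M0/2=0, d=(M1−M0)/(6·2)=3/32, b=Δ0−h0·(2M0+M1)/6=-11/8
seg 1: a=1, c=M1/2=9/16, d=(M2−M1)/(6·2)=-3/32, b=Δ1−h1·(2M1+M2)/6=-1/4
t_q=7/2 → seg 1, τ=3/2; S=1+-1/4·τ+9/16·τ²+-3/32·τ³=403/256

  seg 0: a=3 b=-11/8 c=0 d=3/32
  seg 1: a=1 b=-1/4 c=9/16 d=-3/32
S(7/2) = 403/256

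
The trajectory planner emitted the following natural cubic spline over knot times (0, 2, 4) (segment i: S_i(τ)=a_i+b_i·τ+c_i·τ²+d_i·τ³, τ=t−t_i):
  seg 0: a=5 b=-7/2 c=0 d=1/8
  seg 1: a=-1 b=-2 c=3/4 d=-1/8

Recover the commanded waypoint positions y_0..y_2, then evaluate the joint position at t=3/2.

y_0 = S_0(0) = a_0 = 5
y_1 = S_1(0) = a_1 = -1
y_2 = S_1(2) = -3
t_q=3/2 is in segment 0 (τ=3/2); S_0(τ)=11/64

y_0=5 y_1=-1 y_2=-3
S(3/2) = 11/64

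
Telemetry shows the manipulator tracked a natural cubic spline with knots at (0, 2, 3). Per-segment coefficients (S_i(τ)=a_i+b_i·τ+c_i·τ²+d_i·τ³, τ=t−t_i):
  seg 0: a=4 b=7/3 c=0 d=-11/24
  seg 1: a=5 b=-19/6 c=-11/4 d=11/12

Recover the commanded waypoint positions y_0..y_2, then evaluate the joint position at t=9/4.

y_0=4 y_1=5 y_2=0
S(9/4) = 1037/256

y_0 = S_0(0) = a_0 = 4
y_1 = S_1(0) = a_1 = 5
y_2 = S_1(1) = 0
t_q=9/4 is in segment 1 (τ=1/4); S_1(τ)=1037/256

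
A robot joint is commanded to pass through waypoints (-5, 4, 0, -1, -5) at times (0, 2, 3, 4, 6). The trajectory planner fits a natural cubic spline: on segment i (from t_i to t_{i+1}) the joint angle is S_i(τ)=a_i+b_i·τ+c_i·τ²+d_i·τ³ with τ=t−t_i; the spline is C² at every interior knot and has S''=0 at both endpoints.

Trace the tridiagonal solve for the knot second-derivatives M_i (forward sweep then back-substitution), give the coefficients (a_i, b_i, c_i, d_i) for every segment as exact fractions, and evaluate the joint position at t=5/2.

Δ: Δ0=9/2, Δ1=-4, Δ2=-1, Δ3=-2
row 1: diag=6, rhs=-51; c'=1/6, d'=-17/2
row 2: denom=4−1·1/6=23/6; d'=(18−1·-17/2)/(23/6)=159/23
row 3: denom=6−1·6/23=132/23; d'=(-6−1·159/23)/(132/23)=-9/4
back: M3=-9/4
back: M2=159/23−6/23·-9/4=15/2
back: M1=-17/2−1/6·15/2=-39/4
M: M0=0, M1=-39/4, M2=15/2, M3=-9/4, M4=0
seg 0: a=-5, c=M0/2=0, d=(M1−M0)/(6·2)=-13/16, b=Δ0−h0·(2M0+M1)/6=31/4
seg 1: a=4, c=M1/2=-39/8, d=(M2−M1)/(6·1)=23/8, b=Δ1−h1·(2M1+M2)/6=-2
seg 2: a=0, c=M2/2=15/4, d=(M3−M2)/(6·1)=-13/8, b=Δ2−h2·(2M2+M3)/6=-25/8
seg 3: a=-1, c=M3/2=-9/8, d=(M4−M3)/(6·2)=3/16, b=Δ3−h3·(2M3+M4)/6=-1/2
t_q=5/2 → seg 1, τ=1/2; S=4+-2·τ+-39/8·τ²+23/8·τ³=137/64

  seg 0: a=-5 b=31/4 c=0 d=-13/16
  seg 1: a=4 b=-2 c=-39/8 d=23/8
  seg 2: a=0 b=-25/8 c=15/4 d=-13/8
  seg 3: a=-1 b=-1/2 c=-9/8 d=3/16
S(5/2) = 137/64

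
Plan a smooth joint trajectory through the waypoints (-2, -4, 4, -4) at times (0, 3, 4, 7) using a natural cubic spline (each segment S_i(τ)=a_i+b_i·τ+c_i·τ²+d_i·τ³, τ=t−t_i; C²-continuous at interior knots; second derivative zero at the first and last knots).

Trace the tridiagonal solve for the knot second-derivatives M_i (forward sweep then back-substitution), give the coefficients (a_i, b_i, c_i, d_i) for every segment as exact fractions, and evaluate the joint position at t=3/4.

  seg 0: a=-2 b=-94/21 c=0 d=80/189
  seg 1: a=-4 b=146/21 c=80/21 d=-58/21
  seg 2: a=4 b=44/7 c=-94/21 d=94/189
S(3/4) = -145/28

Δ: Δ0=-2/3, Δ1=8, Δ2=-8/3
row 1: diag=8, rhs=52; c'=1/8, d'=13/2
row 2: denom=8−1·1/8=63/8; d'=(-64−1·13/2)/(63/8)=-188/21
back: M2=-188/21
back: M1=13/2−1/8·-188/21=160/21
M: M0=0, M1=160/21, M2=-188/21, M3=0
seg 0: a=-2, c=M0/2=0, d=(M1−M0)/(6·3)=80/189, b=Δ0−h0·(2M0+M1)/6=-94/21
seg 1: a=-4, c=M1/2=80/21, d=(M2−M1)/(6·1)=-58/21, b=Δ1−h1·(2M1+M2)/6=146/21
seg 2: a=4, c=M2/2=-94/21, d=(M3−M2)/(6·3)=94/189, b=Δ2−h2·(2M2+M3)/6=44/7
t_q=3/4 → seg 0, τ=3/4; S=-2+-94/21·τ+0·τ²+80/189·τ³=-145/28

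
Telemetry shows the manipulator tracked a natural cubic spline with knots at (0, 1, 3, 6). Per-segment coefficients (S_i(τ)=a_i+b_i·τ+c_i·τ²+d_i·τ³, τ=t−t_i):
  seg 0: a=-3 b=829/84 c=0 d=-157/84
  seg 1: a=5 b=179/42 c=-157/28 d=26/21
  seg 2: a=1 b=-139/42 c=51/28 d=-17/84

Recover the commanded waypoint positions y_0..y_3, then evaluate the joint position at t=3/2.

y_0=-3 y_1=5 y_2=1 y_3=2
S(3/2) = 659/112

y_0 = S_0(0) = a_0 = -3
y_1 = S_1(0) = a_1 = 5
y_2 = S_2(0) = a_2 = 1
y_3 = S_2(3) = 2
t_q=3/2 is in segment 1 (τ=1/2); S_1(τ)=659/112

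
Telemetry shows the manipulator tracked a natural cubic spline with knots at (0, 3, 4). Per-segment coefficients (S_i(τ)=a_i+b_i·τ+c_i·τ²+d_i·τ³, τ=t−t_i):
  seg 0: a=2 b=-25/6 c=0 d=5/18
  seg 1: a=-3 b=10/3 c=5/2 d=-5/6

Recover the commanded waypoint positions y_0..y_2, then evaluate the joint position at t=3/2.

y_0=2 y_1=-3 y_2=2
S(3/2) = -53/16

y_0 = S_0(0) = a_0 = 2
y_1 = S_1(0) = a_1 = -3
y_2 = S_1(1) = 2
t_q=3/2 is in segment 0 (τ=3/2); S_0(τ)=-53/16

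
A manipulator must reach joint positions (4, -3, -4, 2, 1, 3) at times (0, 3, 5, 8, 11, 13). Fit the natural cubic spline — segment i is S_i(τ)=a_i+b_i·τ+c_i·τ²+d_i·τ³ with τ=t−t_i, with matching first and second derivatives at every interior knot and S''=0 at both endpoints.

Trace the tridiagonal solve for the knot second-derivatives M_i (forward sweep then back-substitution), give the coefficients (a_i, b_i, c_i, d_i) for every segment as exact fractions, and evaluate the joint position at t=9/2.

  seg 0: a=4 b=-2913/1084 c=0 d=1151/29268
  seg 1: a=-3 b=-881/542 c=1151/3252 d=679/6504
  seg 2: a=-4 b=848/813 c=797/813 d=-1613/7317
  seg 3: a=2 b=791/813 c=-272/271 d=154/813
  seg 4: a=1 b=53/813 c=190/271 d=-95/813
S(9/2) = -74397/17344

Δ: Δ0=-7/3, Δ1=-1/2, Δ2=2, Δ3=-1/3, Δ4=1
row 1: diag=10, rhs=11; c'=1/5, d'=11/10
row 2: denom=10−2·1/5=48/5; d'=(15−2·11/10)/(48/5)=4/3
row 3: denom=12−3·5/16=177/16; d'=(-14−3·4/3)/(177/16)=-96/59
row 4: denom=10−3·16/59=542/59; d'=(8−3·-96/59)/(542/59)=380/271
back: M4=380/271
back: M3=-96/59−16/59·380/271=-544/271
back: M2=4/3−5/16·-544/271=1594/813
back: M1=11/10−1/5·1594/813=1151/1626
M: M0=0, M1=1151/1626, M2=1594/813, M3=-544/271, M4=380/271, M5=0
seg 0: a=4, c=M0/2=0, d=(M1−M0)/(6·3)=1151/29268, b=Δ0−h0·(2M0+M1)/6=-2913/1084
seg 1: a=-3, c=M1/2=1151/3252, d=(M2−M1)/(6·2)=679/6504, b=Δ1−h1·(2M1+M2)/6=-881/542
seg 2: a=-4, c=M2/2=797/813, d=(M3−M2)/(6·3)=-1613/7317, b=Δ2−h2·(2M2+M3)/6=848/813
seg 3: a=2, c=M3/2=-272/271, d=(M4−M3)/(6·3)=154/813, b=Δ3−h3·(2M3+M4)/6=791/813
seg 4: a=1, c=M4/2=190/271, d=(M5−M4)/(6·2)=-95/813, b=Δ4−h4·(2M4+M5)/6=53/813
t_q=9/2 → seg 1, τ=3/2; S=-3+-881/542·τ+1151/3252·τ²+679/6504·τ³=-74397/17344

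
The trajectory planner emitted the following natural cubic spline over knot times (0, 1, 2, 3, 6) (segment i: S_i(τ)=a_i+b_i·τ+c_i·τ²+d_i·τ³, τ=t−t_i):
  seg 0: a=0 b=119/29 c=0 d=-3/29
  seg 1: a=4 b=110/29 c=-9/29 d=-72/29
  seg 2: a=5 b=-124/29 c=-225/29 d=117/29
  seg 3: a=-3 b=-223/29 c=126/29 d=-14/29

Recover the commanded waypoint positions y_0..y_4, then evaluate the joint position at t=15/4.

y_0 = S_0(0) = a_0 = 0
y_1 = S_1(0) = a_1 = 4
y_2 = S_2(0) = a_2 = 5
y_3 = S_3(0) = a_3 = -3
y_4 = S_3(3) = 0
t_q=15/4 is in segment 3 (τ=3/4); S_3(τ)=-6057/928

y_0=0 y_1=4 y_2=5 y_3=-3 y_4=0
S(15/4) = -6057/928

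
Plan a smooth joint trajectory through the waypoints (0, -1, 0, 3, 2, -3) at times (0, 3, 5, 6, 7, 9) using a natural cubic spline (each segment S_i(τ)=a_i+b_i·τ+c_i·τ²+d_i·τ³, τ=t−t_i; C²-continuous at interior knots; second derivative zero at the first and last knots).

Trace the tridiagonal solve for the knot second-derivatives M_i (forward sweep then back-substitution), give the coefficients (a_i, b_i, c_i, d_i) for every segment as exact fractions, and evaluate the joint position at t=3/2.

  seg 0: a=0 b=-389/1842 c=0 d=-25/1842
  seg 1: a=-1 b=-532/921 c=-75/614 d=2435/7368
  seg 2: a=0 b=5341/1842 c=2285/1228 d=-6485/3684
  seg 3: a=3 b=4937/3684 c=-1050/307 d=3979/3684
  seg 4: a=2 b=-4163/1842 c=-221/1228 d=221/7368
S(3/2) = -1781/4912

Δ: Δ0=-1/3, Δ1=1/2, Δ2=3, Δ3=-1, Δ4=-5/2
row 1: diag=10, rhs=5; c'=1/5, d'=1/2
row 2: denom=6−2·1/5=28/5; d'=(15−2·1/2)/(28/5)=5/2
row 3: denom=4−1·5/28=107/28; d'=(-24−1·5/2)/(107/28)=-742/107
row 4: denom=6−1·28/107=614/107; d'=(-9−1·-742/107)/(614/107)=-221/614
back: M4=-221/614
back: M3=-742/107−28/107·-221/614=-2100/307
back: M2=5/2−5/28·-2100/307=2285/614
back: M1=1/2−1/5·2285/614=-75/307
M: M0=0, M1=-75/307, M2=2285/614, M3=-2100/307, M4=-221/614, M5=0
seg 0: a=0, c=M0/2=0, d=(M1−M0)/(6·3)=-25/1842, b=Δ0−h0·(2M0+M1)/6=-389/1842
seg 1: a=-1, c=M1/2=-75/614, d=(M2−M1)/(6·2)=2435/7368, b=Δ1−h1·(2M1+M2)/6=-532/921
seg 2: a=0, c=M2/2=2285/1228, d=(M3−M2)/(6·1)=-6485/3684, b=Δ2−h2·(2M2+M3)/6=5341/1842
seg 3: a=3, c=M3/2=-1050/307, d=(M4−M3)/(6·1)=3979/3684, b=Δ3−h3·(2M3+M4)/6=4937/3684
seg 4: a=2, c=M4/2=-221/1228, d=(M5−M4)/(6·2)=221/7368, b=Δ4−h4·(2M4+M5)/6=-4163/1842
t_q=3/2 → seg 0, τ=3/2; S=0+-389/1842·τ+0·τ²+-25/1842·τ³=-1781/4912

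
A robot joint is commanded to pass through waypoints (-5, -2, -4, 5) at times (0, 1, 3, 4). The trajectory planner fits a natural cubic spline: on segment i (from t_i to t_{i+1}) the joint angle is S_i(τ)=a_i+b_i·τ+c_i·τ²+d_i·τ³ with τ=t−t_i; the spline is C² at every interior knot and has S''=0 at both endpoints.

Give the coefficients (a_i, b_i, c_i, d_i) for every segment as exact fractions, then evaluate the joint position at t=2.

Δ: Δ0=3, Δ1=-1, Δ2=9
row 1: diag=6, rhs=-24; c'=1/3, d'=-4
row 2: denom=6−2·1/3=16/3; d'=(60−2·-4)/(16/3)=51/4
back: M2=51/4
back: M1=-4−1/3·51/4=-33/4
M: M0=0, M1=-33/4, M2=51/4, M3=0
seg 0: a=-5, c=M0/2=0, d=(M1−M0)/(6·1)=-11/8, b=Δ0−h0·(2M0+M1)/6=35/8
seg 1: a=-2, c=M1/2=-33/8, d=(M2−M1)/(6·2)=7/4, b=Δ1−h1·(2M1+M2)/6=1/4
seg 2: a=-4, c=M2/2=51/8, d=(M3−M2)/(6·1)=-17/8, b=Δ2−h2·(2M2+M3)/6=19/4
t_q=2 → seg 1, τ=1; S=-2+1/4·τ+-33/8·τ²+7/4·τ³=-33/8

  seg 0: a=-5 b=35/8 c=0 d=-11/8
  seg 1: a=-2 b=1/4 c=-33/8 d=7/4
  seg 2: a=-4 b=19/4 c=51/8 d=-17/8
S(2) = -33/8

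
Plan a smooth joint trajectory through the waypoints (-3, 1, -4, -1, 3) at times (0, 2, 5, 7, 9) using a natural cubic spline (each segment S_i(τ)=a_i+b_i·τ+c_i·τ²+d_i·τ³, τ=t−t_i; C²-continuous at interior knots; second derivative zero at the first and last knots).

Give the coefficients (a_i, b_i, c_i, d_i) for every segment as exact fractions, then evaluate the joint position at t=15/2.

  seg 0: a=-3 b=3119/1032 c=0 d=-1055/4128
  seg 1: a=1 b=-23/516 c=-1055/688 d=683/2064
  seg 2: a=-4 b=-641/2064 c=497/344 d=-2227/8256
  seg 3: a=-1 b=2303/1032 c=-239/1376 d=239/8256
S(15/2) = 1673/22016

Δ: Δ0=2, Δ1=-5/3, Δ2=3/2, Δ3=2
row 1: diag=10, rhs=-22; c'=3/10, d'=-11/5
row 2: denom=10−3·3/10=91/10; d'=(19−3·-11/5)/(91/10)=256/91
row 3: denom=8−2·20/91=688/91; d'=(3−2·256/91)/(688/91)=-239/688
back: M3=-239/688
back: M2=256/91−20/91·-239/688=497/172
back: M1=-11/5−3/10·497/172=-1055/344
M: M0=0, M1=-1055/344, M2=497/172, M3=-239/688, M4=0
seg 0: a=-3, c=M0/2=0, d=(M1−M0)/(6·2)=-1055/4128, b=Δ0−h0·(2M0+M1)/6=3119/1032
seg 1: a=1, c=M1/2=-1055/688, d=(M2−M1)/(6·3)=683/2064, b=Δ1−h1·(2M1+M2)/6=-23/516
seg 2: a=-4, c=M2/2=497/344, d=(M3−M2)/(6·2)=-2227/8256, b=Δ2−h2·(2M2+M3)/6=-641/2064
seg 3: a=-1, c=M3/2=-239/1376, d=(M4−M3)/(6·2)=239/8256, b=Δ3−h3·(2M3+M4)/6=2303/1032
t_q=15/2 → seg 3, τ=1/2; S=-1+2303/1032·τ+-239/1376·τ²+239/8256·τ³=1673/22016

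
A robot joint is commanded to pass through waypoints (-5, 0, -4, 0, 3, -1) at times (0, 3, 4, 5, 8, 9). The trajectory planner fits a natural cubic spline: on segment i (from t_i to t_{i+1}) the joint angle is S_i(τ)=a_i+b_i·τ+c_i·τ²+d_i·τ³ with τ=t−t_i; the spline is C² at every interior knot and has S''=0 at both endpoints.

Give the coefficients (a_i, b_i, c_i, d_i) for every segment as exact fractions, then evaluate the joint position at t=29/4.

Δ: Δ0=5/3, Δ1=-4, Δ2=4, Δ3=1, Δ4=-4
row 1: diag=8, rhs=-34; c'=1/8, d'=-17/4
row 2: denom=4−1·1/8=31/8; d'=(48−1·-17/4)/(31/8)=418/31
row 3: denom=8−1·8/31=240/31; d'=(-18−1·418/31)/(240/31)=-61/15
row 4: denom=8−3·31/80=547/80; d'=(-30−3·-61/15)/(547/80)=-1424/547
back: M4=-1424/547
back: M3=-61/15−31/80·-1424/547=-5018/1641
back: M2=418/31−8/31·-5018/1641=23422/1641
back: M1=-17/4−1/8·23422/1641=-9902/1641
M: M0=0, M1=-9902/1641, M2=23422/1641, M3=-5018/1641, M4=-1424/547, M5=0
seg 0: a=-5, c=M0/2=0, d=(M1−M0)/(6·3)=-4951/14769, b=Δ0−h0·(2M0+M1)/6=2562/547
seg 1: a=0, c=M1/2=-4951/1641, d=(M2−M1)/(6·1)=5554/1641, b=Δ1−h1·(2M1+M2)/6=-2389/547
seg 2: a=-4, c=M2/2=11711/1641, d=(M3−M2)/(6·1)=-1580/547, b=Δ2−h2·(2M2+M3)/6=-407/1641
seg 3: a=0, c=M3/2=-2509/1641, d=(M4−M3)/(6·3)=373/14769, b=Δ3−h3·(2M3+M4)/6=8795/1641
seg 4: a=3, c=M4/2=-712/547, d=(M5−M4)/(6·1)=712/1641, b=Δ4−h4·(2M4+M5)/6=-5140/1641
t_q=29/4 → seg 3, τ=9/4; S=0+8795/1641·τ+-2509/1641·τ²+373/14769·τ³=161259/35008

  seg 0: a=-5 b=2562/547 c=0 d=-4951/14769
  seg 1: a=0 b=-2389/547 c=-4951/1641 d=5554/1641
  seg 2: a=-4 b=-407/1641 c=11711/1641 d=-1580/547
  seg 3: a=0 b=8795/1641 c=-2509/1641 d=373/14769
  seg 4: a=3 b=-5140/1641 c=-712/547 d=712/1641
S(29/4) = 161259/35008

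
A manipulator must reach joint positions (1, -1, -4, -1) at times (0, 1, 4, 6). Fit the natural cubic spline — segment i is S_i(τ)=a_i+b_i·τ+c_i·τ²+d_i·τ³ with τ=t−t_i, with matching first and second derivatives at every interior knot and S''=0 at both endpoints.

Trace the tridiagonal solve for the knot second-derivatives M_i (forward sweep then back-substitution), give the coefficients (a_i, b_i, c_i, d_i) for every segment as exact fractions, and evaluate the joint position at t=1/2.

  seg 0: a=1 b=-289/142 c=0 d=5/142
  seg 1: a=-1 b=-137/71 c=15/142 d=29/426
  seg 2: a=-4 b=77/142 c=51/71 d=-17/142
S(1/2) = -15/1136

Δ: Δ0=-2, Δ1=-1, Δ2=3/2
row 1: diag=8, rhs=6; c'=3/8, d'=3/4
row 2: denom=10−3·3/8=71/8; d'=(15−3·3/4)/(71/8)=102/71
back: M2=102/71
back: M1=3/4−3/8·102/71=15/71
M: M0=0, M1=15/71, M2=102/71, M3=0
seg 0: a=1, c=M0/2=0, d=(M1−M0)/(6·1)=5/142, b=Δ0−h0·(2M0+M1)/6=-289/142
seg 1: a=-1, c=M1/2=15/142, d=(M2−M1)/(6·3)=29/426, b=Δ1−h1·(2M1+M2)/6=-137/71
seg 2: a=-4, c=M2/2=51/71, d=(M3−M2)/(6·2)=-17/142, b=Δ2−h2·(2M2+M3)/6=77/142
t_q=1/2 → seg 0, τ=1/2; S=1+-289/142·τ+0·τ²+5/142·τ³=-15/1136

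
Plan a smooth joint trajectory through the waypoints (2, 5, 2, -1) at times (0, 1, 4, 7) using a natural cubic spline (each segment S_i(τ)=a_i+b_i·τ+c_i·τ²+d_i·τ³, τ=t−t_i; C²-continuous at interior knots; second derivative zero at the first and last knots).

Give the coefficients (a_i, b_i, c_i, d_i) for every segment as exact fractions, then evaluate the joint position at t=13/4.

  seg 0: a=2 b=103/29 c=0 d=-16/29
  seg 1: a=5 b=55/29 c=-48/29 d=20/87
  seg 2: a=2 b=-53/29 c=12/29 d=-4/87
S(13/4) = 1627/464

Δ: Δ0=3, Δ1=-1, Δ2=-1
row 1: diag=8, rhs=-24; c'=3/8, d'=-3
row 2: denom=12−3·3/8=87/8; d'=(0−3·-3)/(87/8)=24/29
back: M2=24/29
back: M1=-3−3/8·24/29=-96/29
M: M0=0, M1=-96/29, M2=24/29, M3=0
seg 0: a=2, c=M0/2=0, d=(M1−M0)/(6·1)=-16/29, b=Δ0−h0·(2M0+M1)/6=103/29
seg 1: a=5, c=M1/2=-48/29, d=(M2−M1)/(6·3)=20/87, b=Δ1−h1·(2M1+M2)/6=55/29
seg 2: a=2, c=M2/2=12/29, d=(M3−M2)/(6·3)=-4/87, b=Δ2−h2·(2M2+M3)/6=-53/29
t_q=13/4 → seg 1, τ=9/4; S=5+55/29·τ+-48/29·τ²+20/87·τ³=1627/464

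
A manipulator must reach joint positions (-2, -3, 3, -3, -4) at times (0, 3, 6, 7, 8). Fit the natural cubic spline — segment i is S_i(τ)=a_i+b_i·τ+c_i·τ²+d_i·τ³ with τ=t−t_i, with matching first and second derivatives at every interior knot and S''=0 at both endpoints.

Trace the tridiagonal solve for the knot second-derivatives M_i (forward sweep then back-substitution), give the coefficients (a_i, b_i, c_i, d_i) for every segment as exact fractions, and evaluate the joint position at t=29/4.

Δ: Δ0=-1/3, Δ1=2, Δ2=-6, Δ3=-1
row 1: diag=12, rhs=14; c'=1/4, d'=7/6
row 2: denom=8−3·1/4=29/4; d'=(-48−3·7/6)/(29/4)=-206/29
row 3: denom=4−1·4/29=112/29; d'=(30−1·-206/29)/(112/29)=269/28
back: M3=269/28
back: M2=-206/29−4/29·269/28=-59/7
back: M1=7/6−1/4·-59/7=275/84
M: M0=0, M1=275/84, M2=-59/7, M3=269/28, M4=0
seg 0: a=-2, c=M0/2=0, d=(M1−M0)/(6·3)=275/1512, b=Δ0−h0·(2M0+M1)/6=-331/168
seg 1: a=-3, c=M1/2=275/168, d=(M2−M1)/(6·3)=-983/1512, b=Δ1−h1·(2M1+M2)/6=247/84
seg 2: a=3, c=M2/2=-59/14, d=(M3−M2)/(6·1)=505/168, b=Δ2−h2·(2M2+M3)/6=-115/24
seg 3: a=-3, c=M3/2=269/56, d=(M4−M3)/(6·1)=-269/168, b=Δ3−h3·(2M3+M4)/6=-353/84
t_q=29/4 → seg 3, τ=1/4; S=-3+-353/84·τ+269/56·τ²+-269/168·τ³=-1933/512

  seg 0: a=-2 b=-331/168 c=0 d=275/1512
  seg 1: a=-3 b=247/84 c=275/168 d=-983/1512
  seg 2: a=3 b=-115/24 c=-59/14 d=505/168
  seg 3: a=-3 b=-353/84 c=269/56 d=-269/168
S(29/4) = -1933/512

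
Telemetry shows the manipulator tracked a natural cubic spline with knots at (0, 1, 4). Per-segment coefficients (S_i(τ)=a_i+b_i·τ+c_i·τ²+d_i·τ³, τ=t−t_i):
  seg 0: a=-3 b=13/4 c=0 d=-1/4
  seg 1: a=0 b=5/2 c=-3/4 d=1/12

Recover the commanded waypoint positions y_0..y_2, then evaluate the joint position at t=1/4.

y_0 = S_0(0) = a_0 = -3
y_1 = S_1(0) = a_1 = 0
y_2 = S_1(3) = 3
t_q=1/4 is in segment 0 (τ=1/4); S_0(τ)=-561/256

y_0=-3 y_1=0 y_2=3
S(1/4) = -561/256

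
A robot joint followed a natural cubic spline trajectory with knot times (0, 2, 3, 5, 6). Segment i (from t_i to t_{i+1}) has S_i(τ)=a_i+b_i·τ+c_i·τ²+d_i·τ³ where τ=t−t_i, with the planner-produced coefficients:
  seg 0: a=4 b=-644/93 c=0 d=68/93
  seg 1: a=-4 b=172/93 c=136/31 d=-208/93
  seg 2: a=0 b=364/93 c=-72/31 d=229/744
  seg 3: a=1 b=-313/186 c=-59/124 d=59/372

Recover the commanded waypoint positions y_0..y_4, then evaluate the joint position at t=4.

y_0=4 y_1=-4 y_2=0 y_3=1 y_4=-1
S(4) = 471/248

y_0 = S_0(0) = a_0 = 4
y_1 = S_1(0) = a_1 = -4
y_2 = S_2(0) = a_2 = 0
y_3 = S_3(0) = a_3 = 1
y_4 = S_3(1) = -1
t_q=4 is in segment 2 (τ=1); S_2(τ)=471/248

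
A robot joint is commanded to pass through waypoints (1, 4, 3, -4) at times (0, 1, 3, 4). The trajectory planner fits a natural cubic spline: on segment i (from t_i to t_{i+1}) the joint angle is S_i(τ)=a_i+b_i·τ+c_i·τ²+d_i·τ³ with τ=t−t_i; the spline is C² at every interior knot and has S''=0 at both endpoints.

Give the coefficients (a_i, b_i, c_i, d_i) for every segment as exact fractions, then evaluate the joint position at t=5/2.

  seg 0: a=1 b=13/4 c=0 d=-1/4
  seg 1: a=4 b=5/2 c=-3/4 d=-3/8
  seg 2: a=3 b=-5 c=-3 d=1
S(5/2) = 307/64

Δ: Δ0=3, Δ1=-1/2, Δ2=-7
row 1: diag=6, rhs=-21; c'=1/3, d'=-7/2
row 2: denom=6−2·1/3=16/3; d'=(-39−2·-7/2)/(16/3)=-6
back: M2=-6
back: M1=-7/2−1/3·-6=-3/2
M: M0=0, M1=-3/2, M2=-6, M3=0
seg 0: a=1, c=M0/2=0, d=(M1−M0)/(6·1)=-1/4, b=Δ0−h0·(2M0+M1)/6=13/4
seg 1: a=4, c=M1/2=-3/4, d=(M2−M1)/(6·2)=-3/8, b=Δ1−h1·(2M1+M2)/6=5/2
seg 2: a=3, c=M2/2=-3, d=(M3−M2)/(6·1)=1, b=Δ2−h2·(2M2+M3)/6=-5
t_q=5/2 → seg 1, τ=3/2; S=4+5/2·τ+-3/4·τ²+-3/8·τ³=307/64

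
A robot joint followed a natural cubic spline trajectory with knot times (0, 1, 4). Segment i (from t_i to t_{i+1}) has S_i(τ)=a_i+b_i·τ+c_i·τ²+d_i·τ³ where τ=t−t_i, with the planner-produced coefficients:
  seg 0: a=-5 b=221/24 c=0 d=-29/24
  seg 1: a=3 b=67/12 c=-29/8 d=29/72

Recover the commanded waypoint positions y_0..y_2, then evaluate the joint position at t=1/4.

y_0=-5 y_1=3 y_2=-2
S(1/4) = -1391/512

y_0 = S_0(0) = a_0 = -5
y_1 = S_1(0) = a_1 = 3
y_2 = S_1(3) = -2
t_q=1/4 is in segment 0 (τ=1/4); S_0(τ)=-1391/512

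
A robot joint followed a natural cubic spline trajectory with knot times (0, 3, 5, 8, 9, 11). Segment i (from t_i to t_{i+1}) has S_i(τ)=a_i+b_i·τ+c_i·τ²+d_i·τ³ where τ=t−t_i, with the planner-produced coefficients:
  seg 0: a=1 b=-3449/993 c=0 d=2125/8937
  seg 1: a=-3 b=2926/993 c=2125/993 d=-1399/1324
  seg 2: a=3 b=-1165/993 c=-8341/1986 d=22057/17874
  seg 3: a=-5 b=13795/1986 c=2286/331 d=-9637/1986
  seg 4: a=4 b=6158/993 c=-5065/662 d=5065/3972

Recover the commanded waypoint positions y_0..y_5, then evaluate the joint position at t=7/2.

y_0 = S_0(0) = a_0 = 1
y_1 = S_1(0) = a_1 = -3
y_2 = S_2(0) = a_2 = 3
y_3 = S_3(0) = a_3 = -5
y_4 = S_4(0) = a_4 = 4
y_5 = S_4(2) = -4
t_q=7/2 is in segment 1 (τ=1/2); S_1(τ)=-11903/10592

y_0=1 y_1=-3 y_2=3 y_3=-5 y_4=4 y_5=-4
S(7/2) = -11903/10592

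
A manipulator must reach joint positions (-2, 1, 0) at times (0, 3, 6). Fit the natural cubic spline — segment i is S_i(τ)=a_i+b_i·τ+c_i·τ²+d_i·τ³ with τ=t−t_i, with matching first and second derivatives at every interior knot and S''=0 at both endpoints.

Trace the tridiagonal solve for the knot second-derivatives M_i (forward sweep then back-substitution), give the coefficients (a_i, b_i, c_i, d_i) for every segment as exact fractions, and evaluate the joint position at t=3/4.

  seg 0: a=-2 b=4/3 c=0 d=-1/27
  seg 1: a=1 b=1/3 c=-1/3 d=1/27
S(3/4) = -65/64

Δ: Δ0=1, Δ1=-1/3
row 1: diag=12, rhs=-8; c'=1/4, d'=-2/3
back: M1=-2/3
M: M0=0, M1=-2/3, M2=0
seg 0: a=-2, c=M0/2=0, d=(M1−M0)/(6·3)=-1/27, b=Δ0−h0·(2M0+M1)/6=4/3
seg 1: a=1, c=M1/2=-1/3, d=(M2−M1)/(6·3)=1/27, b=Δ1−h1·(2M1+M2)/6=1/3
t_q=3/4 → seg 0, τ=3/4; S=-2+4/3·τ+0·τ²+-1/27·τ³=-65/64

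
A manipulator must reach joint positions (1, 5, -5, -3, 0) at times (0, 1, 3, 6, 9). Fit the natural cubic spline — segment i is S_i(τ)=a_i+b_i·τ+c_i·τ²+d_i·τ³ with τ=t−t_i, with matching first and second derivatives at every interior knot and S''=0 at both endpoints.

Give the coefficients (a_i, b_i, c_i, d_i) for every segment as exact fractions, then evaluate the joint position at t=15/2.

Δ: Δ0=4, Δ1=-5, Δ2=2/3, Δ3=1
row 1: diag=6, rhs=-54; c'=1/3, d'=-9
row 2: denom=10−2·1/3=28/3; d'=(34−2·-9)/(28/3)=39/7
row 3: denom=12−3·9/28=309/28; d'=(2−3·39/7)/(309/28)=-4/3
back: M3=-4/3
back: M2=39/7−9/28·-4/3=6
back: M1=-9−1/3·6=-11
M: M0=0, M1=-11, M2=6, M3=-4/3, M4=0
seg 0: a=1, c=M0/2=0, d=(M1−M0)/(6·1)=-11/6, b=Δ0−h0·(2M0+M1)/6=35/6
seg 1: a=5, c=M1/2=-11/2, d=(M2−M1)/(6·2)=17/12, b=Δ1−h1·(2M1+M2)/6=1/3
seg 2: a=-5, c=M2/2=3, d=(M3−M2)/(6·3)=-11/27, b=Δ2−h2·(2M2+M3)/6=-14/3
seg 3: a=-3, c=M3/2=-2/3, d=(M4−M3)/(6·3)=2/27, b=Δ3−h3·(2M3+M4)/6=7/3
t_q=15/2 → seg 3, τ=3/2; S=-3+7/3·τ+-2/3·τ²+2/27·τ³=-3/4

  seg 0: a=1 b=35/6 c=0 d=-11/6
  seg 1: a=5 b=1/3 c=-11/2 d=17/12
  seg 2: a=-5 b=-14/3 c=3 d=-11/27
  seg 3: a=-3 b=7/3 c=-2/3 d=2/27
S(15/2) = -3/4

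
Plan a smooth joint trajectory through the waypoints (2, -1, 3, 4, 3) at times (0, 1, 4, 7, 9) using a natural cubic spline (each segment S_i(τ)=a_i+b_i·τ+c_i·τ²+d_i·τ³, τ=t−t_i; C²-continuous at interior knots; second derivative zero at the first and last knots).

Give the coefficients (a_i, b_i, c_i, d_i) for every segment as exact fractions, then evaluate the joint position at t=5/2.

Δ: Δ0=-3, Δ1=4/3, Δ2=1/3, Δ3=-1/2
row 1: diag=8, rhs=26; c'=3/8, d'=13/4
row 2: denom=12−3·3/8=87/8; d'=(-6−3·13/4)/(87/8)=-42/29
row 3: denom=10−3·8/29=266/29; d'=(-5−3·-42/29)/(266/29)=-1/14
back: M3=-1/14
back: M2=-42/29−8/29·-1/14=-10/7
back: M1=13/4−3/8·-10/7=53/14
M: M0=0, M1=53/14, M2=-10/7, M3=-1/14, M4=0
seg 0: a=2, c=M0/2=0, d=(M1−M0)/(6·1)=53/84, b=Δ0−h0·(2M0+M1)/6=-305/84
seg 1: a=-1, c=M1/2=53/28, d=(M2−M1)/(6·3)=-73/252, b=Δ1−h1·(2M1+M2)/6=-73/42
seg 2: a=3, c=M2/2=-5/7, d=(M3−M2)/(6·3)=19/252, b=Δ2−h2·(2M2+M3)/6=151/84
seg 3: a=4, c=M3/2=-1/28, d=(M4−M3)/(6·2)=1/168, b=Δ3−h3·(2M3+M4)/6=-19/42
t_q=5/2 → seg 1, τ=3/2; S=-1+-73/42·τ+53/28·τ²+-73/252·τ³=-73/224

  seg 0: a=2 b=-305/84 c=0 d=53/84
  seg 1: a=-1 b=-73/42 c=53/28 d=-73/252
  seg 2: a=3 b=151/84 c=-5/7 d=19/252
  seg 3: a=4 b=-19/42 c=-1/28 d=1/168
S(5/2) = -73/224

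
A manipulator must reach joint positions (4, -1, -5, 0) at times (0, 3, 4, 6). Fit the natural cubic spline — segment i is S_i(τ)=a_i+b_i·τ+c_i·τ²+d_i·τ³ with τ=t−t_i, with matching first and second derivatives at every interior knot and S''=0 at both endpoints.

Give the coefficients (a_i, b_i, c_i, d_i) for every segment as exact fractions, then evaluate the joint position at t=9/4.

  seg 0: a=4 b=-101/282 c=0 d=-41/282
  seg 1: a=-1 b=-604/141 c=-123/94 d=449/282
  seg 2: a=-5 b=-599/282 c=163/47 d=-163/282
S(9/4) = 9253/6016

Δ: Δ0=-5/3, Δ1=-4, Δ2=5/2
row 1: diag=8, rhs=-14; c'=1/8, d'=-7/4
row 2: denom=6−1·1/8=47/8; d'=(39−1·-7/4)/(47/8)=326/47
back: M2=326/47
back: M1=-7/4−1/8·326/47=-123/47
M: M0=0, M1=-123/47, M2=326/47, M3=0
seg 0: a=4, c=M0/2=0, d=(M1−M0)/(6·3)=-41/282, b=Δ0−h0·(2M0+M1)/6=-101/282
seg 1: a=-1, c=M1/2=-123/94, d=(M2−M1)/(6·1)=449/282, b=Δ1−h1·(2M1+M2)/6=-604/141
seg 2: a=-5, c=M2/2=163/47, d=(M3−M2)/(6·2)=-163/282, b=Δ2−h2·(2M2+M3)/6=-599/282
t_q=9/4 → seg 0, τ=9/4; S=4+-101/282·τ+0·τ²+-41/282·τ³=9253/6016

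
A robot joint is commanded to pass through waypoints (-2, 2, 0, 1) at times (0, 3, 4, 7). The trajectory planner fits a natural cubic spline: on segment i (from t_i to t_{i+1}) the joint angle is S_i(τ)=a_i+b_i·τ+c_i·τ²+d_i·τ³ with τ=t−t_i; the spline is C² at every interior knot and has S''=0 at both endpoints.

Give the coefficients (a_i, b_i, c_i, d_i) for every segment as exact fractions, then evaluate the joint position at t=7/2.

  seg 0: a=-2 b=19/7 c=0 d=-29/189
  seg 1: a=2 b=-10/7 c=-29/21 d=17/21
  seg 2: a=0 b=-37/21 c=22/21 d=-22/189
S(7/2) = 25/24

Δ: Δ0=4/3, Δ1=-2, Δ2=1/3
row 1: diag=8, rhs=-20; c'=1/8, d'=-5/2
row 2: denom=8−1·1/8=63/8; d'=(14−1·-5/2)/(63/8)=44/21
back: M2=44/21
back: M1=-5/2−1/8·44/21=-58/21
M: M0=0, M1=-58/21, M2=44/21, M3=0
seg 0: a=-2, c=M0/2=0, d=(M1−M0)/(6·3)=-29/189, b=Δ0−h0·(2M0+M1)/6=19/7
seg 1: a=2, c=M1/2=-29/21, d=(M2−M1)/(6·1)=17/21, b=Δ1−h1·(2M1+M2)/6=-10/7
seg 2: a=0, c=M2/2=22/21, d=(M3−M2)/(6·3)=-22/189, b=Δ2−h2·(2M2+M3)/6=-37/21
t_q=7/2 → seg 1, τ=1/2; S=2+-10/7·τ+-29/21·τ²+17/21·τ³=25/24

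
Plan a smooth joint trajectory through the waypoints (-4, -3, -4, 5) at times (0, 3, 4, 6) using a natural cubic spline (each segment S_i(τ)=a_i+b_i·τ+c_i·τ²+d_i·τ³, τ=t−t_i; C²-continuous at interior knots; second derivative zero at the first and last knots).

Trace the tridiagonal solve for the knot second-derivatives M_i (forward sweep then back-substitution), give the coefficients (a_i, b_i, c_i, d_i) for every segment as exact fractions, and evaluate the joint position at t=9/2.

  seg 0: a=-4 b=337/282 c=0 d=-9/94
  seg 1: a=-3 b=-196/141 c=-81/94 d=353/282
  seg 2: a=-4 b=181/282 c=136/47 d=-68/141
S(9/2) = -567/188

Δ: Δ0=1/3, Δ1=-1, Δ2=9/2
row 1: diag=8, rhs=-8; c'=1/8, d'=-1
row 2: denom=6−1·1/8=47/8; d'=(33−1·-1)/(47/8)=272/47
back: M2=272/47
back: M1=-1−1/8·272/47=-81/47
M: M0=0, M1=-81/47, M2=272/47, M3=0
seg 0: a=-4, c=M0/2=0, d=(M1−M0)/(6·3)=-9/94, b=Δ0−h0·(2M0+M1)/6=337/282
seg 1: a=-3, c=M1/2=-81/94, d=(M2−M1)/(6·1)=353/282, b=Δ1−h1·(2M1+M2)/6=-196/141
seg 2: a=-4, c=M2/2=136/47, d=(M3−M2)/(6·2)=-68/141, b=Δ2−h2·(2M2+M3)/6=181/282
t_q=9/2 → seg 2, τ=1/2; S=-4+181/282·τ+136/47·τ²+-68/141·τ³=-567/188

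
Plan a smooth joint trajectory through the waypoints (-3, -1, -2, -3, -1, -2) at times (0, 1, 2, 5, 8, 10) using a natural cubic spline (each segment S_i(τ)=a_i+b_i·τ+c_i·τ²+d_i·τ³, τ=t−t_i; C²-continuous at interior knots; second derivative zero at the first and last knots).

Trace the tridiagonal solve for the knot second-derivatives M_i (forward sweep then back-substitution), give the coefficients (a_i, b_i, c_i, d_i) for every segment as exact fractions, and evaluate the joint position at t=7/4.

  seg 0: a=-3 b=17179/6162 c=0 d=-4855/6162
  seg 1: a=-1 b=1307/3081 c=-4855/2054 d=5789/6162
  seg 2: a=-2 b=-9149/6162 c=467/1027 d=-437/18486
  seg 3: a=-3 b=1865/3081 c=497/2054 d=-35/474
  seg 4: a=-1 b=391/6162 c=-434/1027 d=217/3081
S(7/4) = -212311/131456

Δ: Δ0=2, Δ1=-1, Δ2=-1/3, Δ3=2/3, Δ4=-1/2
row 1: diag=4, rhs=-18; c'=1/4, d'=-9/2
row 2: denom=8−1·1/4=31/4; d'=(4−1·-9/2)/(31/4)=34/31
row 3: denom=12−3·12/31=336/31; d'=(6−3·34/31)/(336/31)=1/4
row 4: denom=10−3·31/112=1027/112; d'=(-7−3·1/4)/(1027/112)=-868/1027
back: M4=-868/1027
back: M3=1/4−31/112·-868/1027=497/1027
back: M2=34/31−12/31·497/1027=934/1027
back: M1=-9/2−1/4·934/1027=-4855/1027
M: M0=0, M1=-4855/1027, M2=934/1027, M3=497/1027, M4=-868/1027, M5=0
seg 0: a=-3, c=M0/2=0, d=(M1−M0)/(6·1)=-4855/6162, b=Δ0−h0·(2M0+M1)/6=17179/6162
seg 1: a=-1, c=M1/2=-4855/2054, d=(M2−M1)/(6·1)=5789/6162, b=Δ1−h1·(2M1+M2)/6=1307/3081
seg 2: a=-2, c=M2/2=467/1027, d=(M3−M2)/(6·3)=-437/18486, b=Δ2−h2·(2M2+M3)/6=-9149/6162
seg 3: a=-3, c=M3/2=497/2054, d=(M4−M3)/(6·3)=-35/474, b=Δ3−h3·(2M3+M4)/6=1865/3081
seg 4: a=-1, c=M4/2=-434/1027, d=(M5−M4)/(6·2)=217/3081, b=Δ4−h4·(2M4+M5)/6=391/6162
t_q=7/4 → seg 1, τ=3/4; S=-1+1307/3081·τ+-4855/2054·τ²+5789/6162·τ³=-212311/131456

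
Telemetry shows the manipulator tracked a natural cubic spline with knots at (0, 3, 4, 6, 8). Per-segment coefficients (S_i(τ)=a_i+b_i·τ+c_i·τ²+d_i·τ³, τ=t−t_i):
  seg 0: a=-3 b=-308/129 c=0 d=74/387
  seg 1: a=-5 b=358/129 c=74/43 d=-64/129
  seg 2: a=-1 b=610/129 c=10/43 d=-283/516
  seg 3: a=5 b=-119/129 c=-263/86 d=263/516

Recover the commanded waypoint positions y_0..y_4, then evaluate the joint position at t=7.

y_0=-3 y_1=-5 y_2=-1 y_3=5 y_4=-5
S(7) = 263/172

y_0 = S_0(0) = a_0 = -3
y_1 = S_1(0) = a_1 = -5
y_2 = S_2(0) = a_2 = -1
y_3 = S_3(0) = a_3 = 5
y_4 = S_3(2) = -5
t_q=7 is in segment 3 (τ=1); S_3(τ)=263/172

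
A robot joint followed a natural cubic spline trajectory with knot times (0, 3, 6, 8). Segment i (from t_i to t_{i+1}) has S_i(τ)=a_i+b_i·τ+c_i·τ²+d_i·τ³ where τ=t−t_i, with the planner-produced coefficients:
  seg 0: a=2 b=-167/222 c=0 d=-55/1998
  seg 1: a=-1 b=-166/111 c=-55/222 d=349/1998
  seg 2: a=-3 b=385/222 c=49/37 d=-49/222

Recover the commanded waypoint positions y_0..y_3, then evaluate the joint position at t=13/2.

y_0 = S_0(0) = a_0 = 2
y_1 = S_1(0) = a_1 = -1
y_2 = S_2(0) = a_2 = -3
y_3 = S_2(2) = 4
t_q=13/2 is in segment 2 (τ=1/2); S_2(τ)=-1083/592

y_0=2 y_1=-1 y_2=-3 y_3=4
S(13/2) = -1083/592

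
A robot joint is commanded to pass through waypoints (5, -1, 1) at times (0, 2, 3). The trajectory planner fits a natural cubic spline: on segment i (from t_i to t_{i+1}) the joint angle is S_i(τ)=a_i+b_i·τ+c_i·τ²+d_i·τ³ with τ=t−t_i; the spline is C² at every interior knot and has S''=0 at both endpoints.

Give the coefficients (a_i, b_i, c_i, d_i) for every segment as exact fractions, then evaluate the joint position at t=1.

  seg 0: a=5 b=-14/3 c=0 d=5/12
  seg 1: a=-1 b=1/3 c=5/2 d=-5/6
S(1) = 3/4

Δ: Δ0=-3, Δ1=2
row 1: diag=6, rhs=30; c'=1/6, d'=5
back: M1=5
M: M0=0, M1=5, M2=0
seg 0: a=5, c=M0/2=0, d=(M1−M0)/(6·2)=5/12, b=Δ0−h0·(2M0+M1)/6=-14/3
seg 1: a=-1, c=M1/2=5/2, d=(M2−M1)/(6·1)=-5/6, b=Δ1−h1·(2M1+M2)/6=1/3
t_q=1 → seg 0, τ=1; S=5+-14/3·τ+0·τ²+5/12·τ³=3/4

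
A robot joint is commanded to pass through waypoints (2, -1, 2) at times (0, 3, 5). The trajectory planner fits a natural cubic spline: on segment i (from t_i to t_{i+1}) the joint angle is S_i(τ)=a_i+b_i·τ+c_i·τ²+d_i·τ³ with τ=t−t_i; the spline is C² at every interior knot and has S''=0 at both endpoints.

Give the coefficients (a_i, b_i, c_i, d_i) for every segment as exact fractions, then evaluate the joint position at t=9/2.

  seg 0: a=2 b=-7/4 c=0 d=1/12
  seg 1: a=-1 b=1/2 c=3/4 d=-1/8
S(9/2) = 65/64

Δ: Δ0=-1, Δ1=3/2
row 1: diag=10, rhs=15; c'=1/5, d'=3/2
back: M1=3/2
M: M0=0, M1=3/2, M2=0
seg 0: a=2, c=M0/2=0, d=(M1−M0)/(6·3)=1/12, b=Δ0−h0·(2M0+M1)/6=-7/4
seg 1: a=-1, c=M1/2=3/4, d=(M2−M1)/(6·2)=-1/8, b=Δ1−h1·(2M1+M2)/6=1/2
t_q=9/2 → seg 1, τ=3/2; S=-1+1/2·τ+3/4·τ²+-1/8·τ³=65/64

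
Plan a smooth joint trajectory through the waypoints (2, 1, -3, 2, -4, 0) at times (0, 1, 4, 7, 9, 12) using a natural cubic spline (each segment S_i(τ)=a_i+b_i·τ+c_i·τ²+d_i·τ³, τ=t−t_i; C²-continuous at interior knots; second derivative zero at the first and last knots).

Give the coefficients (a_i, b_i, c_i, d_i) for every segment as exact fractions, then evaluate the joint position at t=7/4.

  seg 0: a=2 b=-493/636 c=0 d=-143/636
  seg 1: a=1 b=-461/318 c=-143/212 d=1361/5724
  seg 2: a=-3 b=587/636 c=233/159 d=-2323/5724
  seg 3: a=2 b=-395/318 c=-1391/636 d=104/159
  seg 4: a=-4 b=-227/106 c=1105/636 d=-1105/5724
S(7/4) = -4971/13568

Δ: Δ0=-1, Δ1=-4/3, Δ2=5/3, Δ3=-3, Δ4=4/3
row 1: diag=8, rhs=-2; c'=3/8, d'=-1/4
row 2: denom=12−3·3/8=87/8; d'=(18−3·-1/4)/(87/8)=50/29
row 3: denom=10−3·8/29=266/29; d'=(-28−3·50/29)/(266/29)=-481/133
row 4: denom=10−2·29/133=1272/133; d'=(26−2·-481/133)/(1272/133)=1105/318
back: M4=1105/318
back: M3=-481/133−29/133·1105/318=-1391/318
back: M2=50/29−8/29·-1391/318=466/159
back: M1=-1/4−3/8·466/159=-143/106
M: M0=0, M1=-143/106, M2=466/159, M3=-1391/318, M4=1105/318, M5=0
seg 0: a=2, c=M0/2=0, d=(M1−M0)/(6·1)=-143/636, b=Δ0−h0·(2M0+M1)/6=-493/636
seg 1: a=1, c=M1/2=-143/212, d=(M2−M1)/(6·3)=1361/5724, b=Δ1−h1·(2M1+M2)/6=-461/318
seg 2: a=-3, c=M2/2=233/159, d=(M3−M2)/(6·3)=-2323/5724, b=Δ2−h2·(2M2+M3)/6=587/636
seg 3: a=2, c=M3/2=-1391/636, d=(M4−M3)/(6·2)=104/159, b=Δ3−h3·(2M3+M4)/6=-395/318
seg 4: a=-4, c=M4/2=1105/636, d=(M5−M4)/(6·3)=-1105/5724, b=Δ4−h4·(2M4+M5)/6=-227/106
t_q=7/4 → seg 1, τ=3/4; S=1+-461/318·τ+-143/212·τ²+1361/5724·τ³=-4971/13568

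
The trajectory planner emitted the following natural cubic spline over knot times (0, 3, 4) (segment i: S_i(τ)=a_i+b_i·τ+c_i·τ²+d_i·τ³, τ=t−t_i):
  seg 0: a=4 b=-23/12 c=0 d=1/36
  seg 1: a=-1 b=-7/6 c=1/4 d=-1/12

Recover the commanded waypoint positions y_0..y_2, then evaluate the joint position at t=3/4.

y_0=4 y_1=-1 y_2=-2
S(3/4) = 659/256

y_0 = S_0(0) = a_0 = 4
y_1 = S_1(0) = a_1 = -1
y_2 = S_1(1) = -2
t_q=3/4 is in segment 0 (τ=3/4); S_0(τ)=659/256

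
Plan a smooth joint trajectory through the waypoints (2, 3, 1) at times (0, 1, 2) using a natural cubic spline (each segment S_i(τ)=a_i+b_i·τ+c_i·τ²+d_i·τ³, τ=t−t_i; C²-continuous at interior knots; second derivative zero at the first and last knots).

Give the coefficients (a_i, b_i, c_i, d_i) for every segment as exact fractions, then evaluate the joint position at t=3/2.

Δ: Δ0=1, Δ1=-2
row 1: diag=4, rhs=-18; c'=1/4, d'=-9/2
back: M1=-9/2
M: M0=0, M1=-9/2, M2=0
seg 0: a=2, c=M0/2=0, d=(M1−M0)/(6·1)=-3/4, b=Δ0−h0·(2M0+M1)/6=7/4
seg 1: a=3, c=M1/2=-9/4, d=(M2−M1)/(6·1)=3/4, b=Δ1−h1·(2M1+M2)/6=-1/2
t_q=3/2 → seg 1, τ=1/2; S=3+-1/2·τ+-9/4·τ²+3/4·τ³=73/32

  seg 0: a=2 b=7/4 c=0 d=-3/4
  seg 1: a=3 b=-1/2 c=-9/4 d=3/4
S(3/2) = 73/32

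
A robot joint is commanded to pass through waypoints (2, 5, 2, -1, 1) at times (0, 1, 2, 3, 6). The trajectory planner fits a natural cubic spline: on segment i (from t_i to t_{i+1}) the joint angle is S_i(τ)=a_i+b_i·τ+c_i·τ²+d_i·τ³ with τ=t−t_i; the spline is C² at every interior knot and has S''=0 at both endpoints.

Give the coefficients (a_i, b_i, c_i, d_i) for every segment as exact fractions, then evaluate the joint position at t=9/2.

Δ: Δ0=3, Δ1=-3, Δ2=-3, Δ3=2/3
row 1: diag=4, rhs=-36; c'=1/4, d'=-9
row 2: denom=4−1·1/4=15/4; d'=(0−1·-9)/(15/4)=12/5
row 3: denom=8−1·4/15=116/15; d'=(22−1·12/5)/(116/15)=147/58
back: M3=147/58
back: M2=12/5−4/15·147/58=50/29
back: M1=-9−1/4·50/29=-547/58
M: M0=0, M1=-547/58, M2=50/29, M3=147/58, M4=0
seg 0: a=2, c=M0/2=0, d=(M1−M0)/(6·1)=-547/348, b=Δ0−h0·(2M0+M1)/6=1591/348
seg 1: a=5, c=M1/2=-547/116, d=(M2−M1)/(6·1)=647/348, b=Δ1−h1·(2M1+M2)/6=-25/174
seg 2: a=2, c=M2/2=25/29, d=(M3−M2)/(6·1)=47/348, b=Δ2−h2·(2M2+M3)/6=-1391/348
seg 3: a=-1, c=M3/2=147/116, d=(M4−M3)/(6·3)=-49/348, b=Δ3−h3·(2M3+M4)/6=-325/174
t_q=9/2 → seg 3, τ=3/2; S=-1+-325/174·τ+147/116·τ²+-49/348·τ³=-1323/928

  seg 0: a=2 b=1591/348 c=0 d=-547/348
  seg 1: a=5 b=-25/174 c=-547/116 d=647/348
  seg 2: a=2 b=-1391/348 c=25/29 d=47/348
  seg 3: a=-1 b=-325/174 c=147/116 d=-49/348
S(9/2) = -1323/928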